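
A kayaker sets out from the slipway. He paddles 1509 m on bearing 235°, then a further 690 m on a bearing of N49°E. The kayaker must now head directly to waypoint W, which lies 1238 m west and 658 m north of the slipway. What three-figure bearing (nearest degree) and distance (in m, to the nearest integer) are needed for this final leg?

Leg 1 (235°, 1509 m): east 1509 sin 235° = -1236.10, north 1509 cos 235° = -865.53
Leg 2 (N49°E, 690 m): east 690 sin 49° = 520.75, north 690 cos 49° = 452.68
Current position: (-715.35, -412.85). Target: (-1238, 658). Remaining: Δeast = -522.65, Δnorth = 1070.85.
Bearing = atan2(-522.65, 1070.85) mod 360° = 333.98°; distance = √((-522.65)² + (1070.85)²) = 1191.584 m.

334°, 1192 m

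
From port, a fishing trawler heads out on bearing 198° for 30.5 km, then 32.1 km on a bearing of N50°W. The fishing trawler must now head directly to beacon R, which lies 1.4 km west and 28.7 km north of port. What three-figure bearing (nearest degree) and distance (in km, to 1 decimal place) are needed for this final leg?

Leg 1 (198°, 30.5 km): east 30.5 sin 198° = -9.43, north 30.5 cos 198° = -29.01
Leg 2 (N50°W, 32.1 km): east 32.1 sin 310° = -24.59, north 32.1 cos 310° = 20.63
Current position: (-34.02, -8.37). Target: (-1.4, 28.7). Remaining: Δeast = 32.62, Δnorth = 37.07.
Bearing = atan2(32.62, 37.07) mod 360° = 41.34°; distance = √((32.62)² + (37.07)²) = 49.378 km.

041°, 49.4 km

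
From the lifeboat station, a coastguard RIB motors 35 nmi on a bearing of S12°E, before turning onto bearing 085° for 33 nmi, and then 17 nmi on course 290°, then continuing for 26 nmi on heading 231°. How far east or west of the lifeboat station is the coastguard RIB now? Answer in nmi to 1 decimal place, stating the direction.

Leg 1 (S12°E, 35 nmi): east 35 sin 168° = 7.28, north 35 cos 168° = -34.24
Leg 2 (085°, 33 nmi): east 33 sin 85° = 32.87, north 33 cos 85° = 2.88
Leg 3 (290°, 17 nmi): east 17 sin 290° = -15.97, north 17 cos 290° = 5.81
Leg 4 (231°, 26 nmi): east 26 sin 231° = -20.21, north 26 cos 231° = -16.36
Net east component: 3.97 nmi.

4.0 nmi east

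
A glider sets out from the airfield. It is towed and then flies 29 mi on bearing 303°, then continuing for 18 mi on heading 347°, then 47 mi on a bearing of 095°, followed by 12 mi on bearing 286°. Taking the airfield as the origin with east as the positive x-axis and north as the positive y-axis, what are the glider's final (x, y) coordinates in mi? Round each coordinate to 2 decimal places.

Leg 1 (303°, 29 mi): east 29 sin 303° = -24.32, north 29 cos 303° = 15.79
Leg 2 (347°, 18 mi): east 18 sin 347° = -4.05, north 18 cos 347° = 17.54
Leg 3 (095°, 47 mi): east 47 sin 95° = 46.82, north 47 cos 95° = -4.10
Leg 4 (286°, 12 mi): east 12 sin 286° = -11.54, north 12 cos 286° = 3.31
Summing: 6.92 mi east, 32.54 mi north → (6.92, 32.54).

(6.92, 32.54)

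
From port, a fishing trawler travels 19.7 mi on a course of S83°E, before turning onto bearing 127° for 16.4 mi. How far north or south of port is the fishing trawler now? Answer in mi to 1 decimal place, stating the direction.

Leg 1 (S83°E, 19.7 mi): east 19.7 sin 97° = 19.55, north 19.7 cos 97° = -2.40
Leg 2 (127°, 16.4 mi): east 16.4 sin 127° = 13.10, north 16.4 cos 127° = -9.87
Net north component: -12.27 mi.

12.3 mi south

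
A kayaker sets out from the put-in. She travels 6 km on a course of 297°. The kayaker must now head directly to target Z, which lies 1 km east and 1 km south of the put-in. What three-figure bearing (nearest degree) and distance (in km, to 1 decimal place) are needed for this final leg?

120°, 7.4 km

Leg 1 (297°, 6 km): east 6 sin 297° = -5.35, north 6 cos 297° = 2.72
Current position: (-5.35, 2.72). Target: (1, -1). Remaining: Δeast = 6.35, Δnorth = -3.72.
Bearing = atan2(6.35, -3.72) mod 360° = 120.40°; distance = √((6.35)² + (-3.72)²) = 7.358 km.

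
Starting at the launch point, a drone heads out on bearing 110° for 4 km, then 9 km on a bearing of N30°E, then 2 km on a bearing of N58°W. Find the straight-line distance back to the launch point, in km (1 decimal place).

10.0 km

Leg 1 (110°, 4 km): east 4 sin 110° = 3.76, north 4 cos 110° = -1.37
Leg 2 (N30°E, 9 km): east 9 sin 30° = 4.50, north 9 cos 30° = 7.79
Leg 3 (N58°W, 2 km): east 2 sin 302° = -1.70, north 2 cos 302° = 1.06
Net: 6.56 east, 7.49 north. Distance = √((6.56)² + (7.49)²) = 9.955 km.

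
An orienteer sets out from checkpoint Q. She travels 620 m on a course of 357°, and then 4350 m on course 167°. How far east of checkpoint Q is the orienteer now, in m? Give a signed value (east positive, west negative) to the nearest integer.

946 m

Leg 1 (357°, 620 m): east 620 sin 357° = -32.45, north 620 cos 357° = 619.15
Leg 2 (167°, 4350 m): east 4350 sin 167° = 978.54, north 4350 cos 167° = -4238.51
Net east component: 946.09 m.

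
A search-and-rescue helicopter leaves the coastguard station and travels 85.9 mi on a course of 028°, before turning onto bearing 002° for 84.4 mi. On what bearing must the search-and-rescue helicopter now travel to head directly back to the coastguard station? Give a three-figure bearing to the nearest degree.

195°

Leg 1 (028°, 85.9 mi): east 85.9 sin 28° = 40.33, north 85.9 cos 28° = 75.85
Leg 2 (002°, 84.4 mi): east 84.4 sin 2° = 2.95, north 84.4 cos 2° = 84.35
Net displacement: 43.27 east, 160.19 north. Direction back to start is (-43.27, -160.19): bearing = atan2(-43.27, -160.19) mod 360° = 195.12° ≈ 195°.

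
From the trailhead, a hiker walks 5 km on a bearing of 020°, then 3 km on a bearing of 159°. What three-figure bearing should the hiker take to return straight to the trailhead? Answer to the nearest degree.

236°

Leg 1 (020°, 5 km): east 5 sin 20° = 1.71, north 5 cos 20° = 4.70
Leg 2 (159°, 3 km): east 3 sin 159° = 1.08, north 3 cos 159° = -2.80
Net displacement: 2.79 east, 1.90 north. Direction back to start is (-2.79, -1.90): bearing = atan2(-2.79, -1.90) mod 360° = 235.73° ≈ 236°.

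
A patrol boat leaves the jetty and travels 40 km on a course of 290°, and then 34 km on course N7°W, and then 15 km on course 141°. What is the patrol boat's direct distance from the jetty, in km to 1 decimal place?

Leg 1 (290°, 40 km): east 40 sin 290° = -37.59, north 40 cos 290° = 13.68
Leg 2 (N7°W, 34 km): east 34 sin 353° = -4.14, north 34 cos 353° = 33.75
Leg 3 (141°, 15 km): east 15 sin 141° = 9.44, north 15 cos 141° = -11.66
Net: -32.29 east, 35.77 north. Distance = √((-32.29)² + (35.77)²) = 48.190 km.

48.2 km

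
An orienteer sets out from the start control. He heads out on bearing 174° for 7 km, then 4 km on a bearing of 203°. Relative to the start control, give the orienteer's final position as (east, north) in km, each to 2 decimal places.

(-0.83, -10.64)

Leg 1 (174°, 7 km): east 7 sin 174° = 0.73, north 7 cos 174° = -6.96
Leg 2 (203°, 4 km): east 4 sin 203° = -1.56, north 4 cos 203° = -3.68
Summing: -0.83 km east, -10.64 km north → (-0.83, -10.64).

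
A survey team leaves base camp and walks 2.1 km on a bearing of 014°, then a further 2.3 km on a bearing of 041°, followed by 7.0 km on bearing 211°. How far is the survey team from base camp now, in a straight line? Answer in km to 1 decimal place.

2.7 km

Leg 1 (014°, 2.1 km): east 2.1 sin 14° = 0.51, north 2.1 cos 14° = 2.04
Leg 2 (041°, 2.3 km): east 2.3 sin 41° = 1.51, north 2.3 cos 41° = 1.74
Leg 3 (211°, 7.0 km): east 7.0 sin 211° = -3.61, north 7.0 cos 211° = -6.00
Net: -1.59 east, -2.23 north. Distance = √((-1.59)² + (-2.23)²) = 2.735 km.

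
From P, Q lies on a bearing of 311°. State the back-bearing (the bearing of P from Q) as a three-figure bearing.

Back-bearing = 311° − 180° = 131°.

131°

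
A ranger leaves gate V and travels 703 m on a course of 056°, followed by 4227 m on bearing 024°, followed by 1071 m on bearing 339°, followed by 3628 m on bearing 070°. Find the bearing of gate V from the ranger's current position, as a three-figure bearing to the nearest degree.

219°

Leg 1 (056°, 703 m): east 703 sin 56° = 582.81, north 703 cos 56° = 393.11
Leg 2 (024°, 4227 m): east 4227 sin 24° = 1719.28, north 4227 cos 24° = 3861.56
Leg 3 (339°, 1071 m): east 1071 sin 339° = -383.81, north 1071 cos 339° = 999.86
Leg 4 (070°, 3628 m): east 3628 sin 70° = 3409.20, north 3628 cos 70° = 1240.85
Net displacement: 5327.48 east, 6495.38 north. Direction back to start is (-5327.48, -6495.38): bearing = atan2(-5327.48, -6495.38) mod 360° = 219.36° ≈ 219°.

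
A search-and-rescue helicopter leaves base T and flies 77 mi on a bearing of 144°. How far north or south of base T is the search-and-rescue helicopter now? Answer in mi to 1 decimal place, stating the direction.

Leg 1 (144°, 77 mi): east 77 sin 144° = 45.26, north 77 cos 144° = -62.29
Net north component: -62.29 mi.

62.3 mi south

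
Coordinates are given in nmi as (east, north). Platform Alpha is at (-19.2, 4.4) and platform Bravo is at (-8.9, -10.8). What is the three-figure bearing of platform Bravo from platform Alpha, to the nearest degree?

146°

Δeast = -8.9 − -19.2 = 10.30; Δnorth = -10.8 − 4.4 = -15.20.
Bearing = atan2(Δeast, Δnorth) mod 360° = 145.88° ≈ 146°.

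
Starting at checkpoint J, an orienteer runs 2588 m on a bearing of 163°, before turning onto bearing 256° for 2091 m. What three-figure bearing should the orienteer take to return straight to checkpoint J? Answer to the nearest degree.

Leg 1 (163°, 2588 m): east 2588 sin 163° = 756.66, north 2588 cos 163° = -2474.92
Leg 2 (256°, 2091 m): east 2091 sin 256° = -2028.89, north 2091 cos 256° = -505.86
Net displacement: -1272.23 east, -2980.78 north. Direction back to start is (1272.23, 2980.78): bearing = atan2(1272.23, 2980.78) mod 360° = 23.11° ≈ 023°.

023°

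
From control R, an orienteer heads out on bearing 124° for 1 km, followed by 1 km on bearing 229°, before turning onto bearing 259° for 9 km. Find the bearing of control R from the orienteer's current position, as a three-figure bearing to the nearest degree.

071°

Leg 1 (124°, 1 km): east 1 sin 124° = 0.83, north 1 cos 124° = -0.56
Leg 2 (229°, 1 km): east 1 sin 229° = -0.75, north 1 cos 229° = -0.66
Leg 3 (259°, 9 km): east 9 sin 259° = -8.83, north 9 cos 259° = -1.72
Net displacement: -8.76 east, -2.93 north. Direction back to start is (8.76, 2.93): bearing = atan2(8.76, 2.93) mod 360° = 71.49° ≈ 071°.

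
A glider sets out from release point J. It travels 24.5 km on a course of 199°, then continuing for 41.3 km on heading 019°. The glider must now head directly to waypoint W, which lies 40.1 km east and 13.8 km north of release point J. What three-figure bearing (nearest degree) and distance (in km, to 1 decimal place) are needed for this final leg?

093°, 34.7 km

Leg 1 (199°, 24.5 km): east 24.5 sin 199° = -7.98, north 24.5 cos 199° = -23.17
Leg 2 (019°, 41.3 km): east 41.3 sin 19° = 13.45, north 41.3 cos 19° = 39.05
Current position: (5.47, 15.88). Target: (40.1, 13.8). Remaining: Δeast = 34.63, Δnorth = -2.08.
Bearing = atan2(34.63, -2.08) mod 360° = 93.44°; distance = √((34.63)² + (-2.08)²) = 34.693 km.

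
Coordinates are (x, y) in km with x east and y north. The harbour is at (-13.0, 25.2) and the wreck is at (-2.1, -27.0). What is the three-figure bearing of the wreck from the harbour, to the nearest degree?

168°

Δeast = -2.1 − -13.0 = 10.90; Δnorth = -27.0 − 25.2 = -52.20.
Bearing = atan2(Δeast, Δnorth) mod 360° = 168.21° ≈ 168°.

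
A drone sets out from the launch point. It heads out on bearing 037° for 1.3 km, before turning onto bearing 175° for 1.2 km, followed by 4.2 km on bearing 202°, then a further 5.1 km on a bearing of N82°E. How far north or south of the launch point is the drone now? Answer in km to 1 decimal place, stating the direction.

3.3 km south

Leg 1 (037°, 1.3 km): east 1.3 sin 37° = 0.78, north 1.3 cos 37° = 1.04
Leg 2 (175°, 1.2 km): east 1.2 sin 175° = 0.10, north 1.2 cos 175° = -1.20
Leg 3 (202°, 4.2 km): east 4.2 sin 202° = -1.57, north 4.2 cos 202° = -3.89
Leg 4 (N82°E, 5.1 km): east 5.1 sin 82° = 5.05, north 5.1 cos 82° = 0.71
Net north component: -3.34 km.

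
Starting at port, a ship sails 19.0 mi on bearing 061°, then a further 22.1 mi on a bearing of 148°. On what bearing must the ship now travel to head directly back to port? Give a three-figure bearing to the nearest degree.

Leg 1 (061°, 19.0 mi): east 19.0 sin 61° = 16.62, north 19.0 cos 61° = 9.21
Leg 2 (148°, 22.1 mi): east 22.1 sin 148° = 11.71, north 22.1 cos 148° = -18.74
Net displacement: 28.33 east, -9.53 north. Direction back to start is (-28.33, 9.53): bearing = atan2(-28.33, 9.53) mod 360° = 288.59° ≈ 289°.

289°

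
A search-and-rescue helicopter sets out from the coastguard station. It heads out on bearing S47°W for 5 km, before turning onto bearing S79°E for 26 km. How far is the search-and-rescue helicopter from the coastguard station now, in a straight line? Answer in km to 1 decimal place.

23.4 km

Leg 1 (S47°W, 5 km): east 5 sin 227° = -3.66, north 5 cos 227° = -3.41
Leg 2 (S79°E, 26 km): east 26 sin 101° = 25.52, north 26 cos 101° = -4.96
Net: 21.87 east, -8.37 north. Distance = √((21.87)² + (-8.37)²) = 23.413 km.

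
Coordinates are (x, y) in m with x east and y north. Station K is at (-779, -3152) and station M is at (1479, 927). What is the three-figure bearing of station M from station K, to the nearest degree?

029°

Δeast = 1479 − -779 = 2258.00; Δnorth = 927 − -3152 = 4079.00.
Bearing = atan2(Δeast, Δnorth) mod 360° = 28.97° ≈ 029°.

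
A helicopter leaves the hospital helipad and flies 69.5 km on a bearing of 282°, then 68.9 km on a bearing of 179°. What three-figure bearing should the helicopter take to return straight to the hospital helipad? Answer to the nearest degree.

Leg 1 (282°, 69.5 km): east 69.5 sin 282° = -67.98, north 69.5 cos 282° = 14.45
Leg 2 (179°, 68.9 km): east 68.9 sin 179° = 1.20, north 68.9 cos 179° = -68.89
Net displacement: -66.78 east, -54.44 north. Direction back to start is (66.78, 54.44): bearing = atan2(66.78, 54.44) mod 360° = 50.81° ≈ 051°.

051°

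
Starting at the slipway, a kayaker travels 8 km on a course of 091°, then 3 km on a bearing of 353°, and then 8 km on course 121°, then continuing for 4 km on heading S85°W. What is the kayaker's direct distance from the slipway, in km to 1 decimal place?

10.6 km

Leg 1 (091°, 8 km): east 8 sin 91° = 8.00, north 8 cos 91° = -0.14
Leg 2 (353°, 3 km): east 3 sin 353° = -0.37, north 3 cos 353° = 2.98
Leg 3 (121°, 8 km): east 8 sin 121° = 6.86, north 8 cos 121° = -4.12
Leg 4 (S85°W, 4 km): east 4 sin 265° = -3.98, north 4 cos 265° = -0.35
Net: 10.51 east, -1.63 north. Distance = √((10.51)² + (-1.63)²) = 10.632 km.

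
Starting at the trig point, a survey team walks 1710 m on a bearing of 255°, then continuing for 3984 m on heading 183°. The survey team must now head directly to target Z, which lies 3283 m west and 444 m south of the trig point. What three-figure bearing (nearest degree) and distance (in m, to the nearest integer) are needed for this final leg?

340°, 4224 m

Leg 1 (255°, 1710 m): east 1710 sin 255° = -1651.73, north 1710 cos 255° = -442.58
Leg 2 (183°, 3984 m): east 3984 sin 183° = -208.51, north 3984 cos 183° = -3978.54
Current position: (-1860.24, -4421.12). Target: (-3283, -444). Remaining: Δeast = -1422.76, Δnorth = 3977.12.
Bearing = atan2(-1422.76, 3977.12) mod 360° = 340.32°; distance = √((-1422.76)² + (3977.12)²) = 4223.948 m.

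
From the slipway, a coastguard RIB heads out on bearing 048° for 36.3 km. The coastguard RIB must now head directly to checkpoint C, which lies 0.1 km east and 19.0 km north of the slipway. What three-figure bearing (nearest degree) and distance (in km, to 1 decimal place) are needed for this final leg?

Leg 1 (048°, 36.3 km): east 36.3 sin 48° = 26.98, north 36.3 cos 48° = 24.29
Current position: (26.98, 24.29). Target: (0.1, 19.0). Remaining: Δeast = -26.88, Δnorth = -5.29.
Bearing = atan2(-26.88, -5.29) mod 360° = 258.87°; distance = √((-26.88)² + (-5.29)²) = 27.392 km.

259°, 27.4 km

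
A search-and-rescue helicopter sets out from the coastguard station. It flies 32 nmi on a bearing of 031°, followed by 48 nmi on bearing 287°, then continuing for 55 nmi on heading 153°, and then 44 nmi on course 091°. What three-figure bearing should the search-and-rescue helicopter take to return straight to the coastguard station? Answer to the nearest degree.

Leg 1 (031°, 32 nmi): east 32 sin 31° = 16.48, north 32 cos 31° = 27.43
Leg 2 (287°, 48 nmi): east 48 sin 287° = -45.90, north 48 cos 287° = 14.03
Leg 3 (153°, 55 nmi): east 55 sin 153° = 24.97, north 55 cos 153° = -49.01
Leg 4 (091°, 44 nmi): east 44 sin 91° = 43.99, north 44 cos 91° = -0.77
Net displacement: 39.54 east, -8.31 north. Direction back to start is (-39.54, 8.31): bearing = atan2(-39.54, 8.31) mod 360° = 281.87° ≈ 282°.

282°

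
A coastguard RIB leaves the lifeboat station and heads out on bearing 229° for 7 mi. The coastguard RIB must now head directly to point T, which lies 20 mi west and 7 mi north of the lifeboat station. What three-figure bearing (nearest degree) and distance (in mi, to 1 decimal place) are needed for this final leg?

Leg 1 (229°, 7 mi): east 7 sin 229° = -5.28, north 7 cos 229° = -4.59
Current position: (-5.28, -4.59). Target: (-20, 7). Remaining: Δeast = -14.72, Δnorth = 11.59.
Bearing = atan2(-14.72, 11.59) mod 360° = 308.23°; distance = √((-14.72)² + (11.59)²) = 18.734 mi.

308°, 18.7 mi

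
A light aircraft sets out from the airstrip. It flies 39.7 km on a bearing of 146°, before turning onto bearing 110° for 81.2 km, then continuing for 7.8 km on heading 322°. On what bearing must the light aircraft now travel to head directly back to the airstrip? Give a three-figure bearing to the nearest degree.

300°

Leg 1 (146°, 39.7 km): east 39.7 sin 146° = 22.20, north 39.7 cos 146° = -32.91
Leg 2 (110°, 81.2 km): east 81.2 sin 110° = 76.30, north 81.2 cos 110° = -27.77
Leg 3 (322°, 7.8 km): east 7.8 sin 322° = -4.80, north 7.8 cos 322° = 6.15
Net displacement: 93.70 east, -54.54 north. Direction back to start is (-93.70, 54.54): bearing = atan2(-93.70, 54.54) mod 360° = 300.20° ≈ 300°.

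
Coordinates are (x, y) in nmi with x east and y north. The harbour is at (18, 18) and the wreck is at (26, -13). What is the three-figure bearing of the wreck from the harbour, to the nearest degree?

Δeast = 26 − 18 = 8.00; Δnorth = -13 − 18 = -31.00.
Bearing = atan2(Δeast, Δnorth) mod 360° = 165.53° ≈ 166°.

166°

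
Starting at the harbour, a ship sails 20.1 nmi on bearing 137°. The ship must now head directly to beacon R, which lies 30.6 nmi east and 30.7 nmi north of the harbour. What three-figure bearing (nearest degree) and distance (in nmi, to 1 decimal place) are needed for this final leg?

Leg 1 (137°, 20.1 nmi): east 20.1 sin 137° = 13.71, north 20.1 cos 137° = -14.70
Current position: (13.71, -14.70). Target: (30.6, 30.7). Remaining: Δeast = 16.89, Δnorth = 45.40.
Bearing = atan2(16.89, 45.40) mod 360° = 20.41°; distance = √((16.89)² + (45.40)²) = 48.441 nmi.

020°, 48.4 nmi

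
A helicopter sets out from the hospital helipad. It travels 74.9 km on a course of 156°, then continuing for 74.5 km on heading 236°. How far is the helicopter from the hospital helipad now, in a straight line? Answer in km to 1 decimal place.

Leg 1 (156°, 74.9 km): east 74.9 sin 156° = 30.46, north 74.9 cos 156° = -68.42
Leg 2 (236°, 74.5 km): east 74.5 sin 236° = -61.76, north 74.5 cos 236° = -41.66
Net: -31.30 east, -110.08 north. Distance = √((-31.30)² + (-110.08)²) = 114.447 km.

114.4 km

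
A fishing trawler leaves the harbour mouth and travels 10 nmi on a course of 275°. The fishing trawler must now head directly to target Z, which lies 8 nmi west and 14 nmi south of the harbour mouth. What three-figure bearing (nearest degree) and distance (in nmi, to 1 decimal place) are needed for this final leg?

172°, 15.0 nmi

Leg 1 (275°, 10 nmi): east 10 sin 275° = -9.96, north 10 cos 275° = 0.87
Current position: (-9.96, 0.87). Target: (-8, -14). Remaining: Δeast = 1.96, Δnorth = -14.87.
Bearing = atan2(1.96, -14.87) mod 360° = 172.48°; distance = √((1.96)² + (-14.87)²) = 15.000 nmi.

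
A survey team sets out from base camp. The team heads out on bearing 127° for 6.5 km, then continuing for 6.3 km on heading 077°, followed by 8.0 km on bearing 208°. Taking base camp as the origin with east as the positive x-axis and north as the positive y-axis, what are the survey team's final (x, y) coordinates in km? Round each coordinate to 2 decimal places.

Leg 1 (127°, 6.5 km): east 6.5 sin 127° = 5.19, north 6.5 cos 127° = -3.91
Leg 2 (077°, 6.3 km): east 6.3 sin 77° = 6.14, north 6.3 cos 77° = 1.42
Leg 3 (208°, 8.0 km): east 8.0 sin 208° = -3.76, north 8.0 cos 208° = -7.06
Summing: 7.57 km east, -9.56 km north → (7.57, -9.56).

(7.57, -9.56)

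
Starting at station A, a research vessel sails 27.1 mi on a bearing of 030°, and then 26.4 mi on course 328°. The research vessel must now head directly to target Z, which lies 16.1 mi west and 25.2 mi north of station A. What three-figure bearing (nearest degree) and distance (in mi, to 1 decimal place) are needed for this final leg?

217°, 25.9 mi

Leg 1 (030°, 27.1 mi): east 27.1 sin 30° = 13.55, north 27.1 cos 30° = 23.47
Leg 2 (328°, 26.4 mi): east 26.4 sin 328° = -13.99, north 26.4 cos 328° = 22.39
Current position: (-0.44, 45.86). Target: (-16.1, 25.2). Remaining: Δeast = -15.66, Δnorth = -20.66.
Bearing = atan2(-15.66, -20.66) mod 360° = 217.16°; distance = √((-15.66)² + (-20.66)²) = 25.923 mi.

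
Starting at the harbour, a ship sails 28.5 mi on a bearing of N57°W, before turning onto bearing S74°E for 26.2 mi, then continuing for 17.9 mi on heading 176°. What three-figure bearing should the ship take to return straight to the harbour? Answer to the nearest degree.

345°

Leg 1 (N57°W, 28.5 mi): east 28.5 sin 303° = -23.90, north 28.5 cos 303° = 15.52
Leg 2 (S74°E, 26.2 mi): east 26.2 sin 106° = 25.19, north 26.2 cos 106° = -7.22
Leg 3 (176°, 17.9 mi): east 17.9 sin 176° = 1.25, north 17.9 cos 176° = -17.86
Net displacement: 2.53 east, -9.56 north. Direction back to start is (-2.53, 9.56): bearing = atan2(-2.53, 9.56) mod 360° = 345.16° ≈ 345°.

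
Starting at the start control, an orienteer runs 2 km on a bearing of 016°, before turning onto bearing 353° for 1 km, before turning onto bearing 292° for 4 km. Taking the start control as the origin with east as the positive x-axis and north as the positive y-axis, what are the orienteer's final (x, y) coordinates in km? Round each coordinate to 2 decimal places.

(-3.28, 4.41)

Leg 1 (016°, 2 km): east 2 sin 16° = 0.55, north 2 cos 16° = 1.92
Leg 2 (353°, 1 km): east 1 sin 353° = -0.12, north 1 cos 353° = 0.99
Leg 3 (292°, 4 km): east 4 sin 292° = -3.71, north 4 cos 292° = 1.50
Summing: -3.28 km east, 4.41 km north → (-3.28, 4.41).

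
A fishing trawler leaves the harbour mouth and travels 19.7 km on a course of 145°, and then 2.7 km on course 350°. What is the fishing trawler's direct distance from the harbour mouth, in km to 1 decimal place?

Leg 1 (145°, 19.7 km): east 19.7 sin 145° = 11.30, north 19.7 cos 145° = -16.14
Leg 2 (350°, 2.7 km): east 2.7 sin 350° = -0.47, north 2.7 cos 350° = 2.66
Net: 10.83 east, -13.48 north. Distance = √((10.83)² + (-13.48)²) = 17.291 km.

17.3 km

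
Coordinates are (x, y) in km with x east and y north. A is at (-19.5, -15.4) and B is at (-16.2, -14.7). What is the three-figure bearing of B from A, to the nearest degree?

Δeast = -16.2 − -19.5 = 3.30; Δnorth = -14.7 − -15.4 = 0.70.
Bearing = atan2(Δeast, Δnorth) mod 360° = 78.02° ≈ 078°.

078°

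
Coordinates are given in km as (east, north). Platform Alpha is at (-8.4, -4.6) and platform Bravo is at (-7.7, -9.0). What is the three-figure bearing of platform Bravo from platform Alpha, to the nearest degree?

Δeast = -7.7 − -8.4 = 0.70; Δnorth = -9.0 − -4.6 = -4.40.
Bearing = atan2(Δeast, Δnorth) mod 360° = 170.96° ≈ 171°.

171°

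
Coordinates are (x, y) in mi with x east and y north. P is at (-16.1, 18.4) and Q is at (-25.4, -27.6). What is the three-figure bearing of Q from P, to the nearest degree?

191°

Δeast = -25.4 − -16.1 = -9.30; Δnorth = -27.6 − 18.4 = -46.00.
Bearing = atan2(Δeast, Δnorth) mod 360° = 191.43° ≈ 191°.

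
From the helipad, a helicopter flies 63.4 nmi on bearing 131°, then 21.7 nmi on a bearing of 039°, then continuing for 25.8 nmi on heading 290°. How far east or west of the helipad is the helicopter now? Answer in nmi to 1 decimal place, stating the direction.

Leg 1 (131°, 63.4 nmi): east 63.4 sin 131° = 47.85, north 63.4 cos 131° = -41.59
Leg 2 (039°, 21.7 nmi): east 21.7 sin 39° = 13.66, north 21.7 cos 39° = 16.86
Leg 3 (290°, 25.8 nmi): east 25.8 sin 290° = -24.24, north 25.8 cos 290° = 8.82
Net east component: 37.26 nmi.

37.3 nmi east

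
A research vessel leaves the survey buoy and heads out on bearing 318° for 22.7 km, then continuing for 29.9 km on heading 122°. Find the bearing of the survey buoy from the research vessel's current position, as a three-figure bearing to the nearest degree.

264°

Leg 1 (318°, 22.7 km): east 22.7 sin 318° = -15.19, north 22.7 cos 318° = 16.87
Leg 2 (122°, 29.9 km): east 29.9 sin 122° = 25.36, north 29.9 cos 122° = -15.84
Net displacement: 10.17 east, 1.02 north. Direction back to start is (-10.17, -1.02): bearing = atan2(-10.17, -1.02) mod 360° = 264.24° ≈ 264°.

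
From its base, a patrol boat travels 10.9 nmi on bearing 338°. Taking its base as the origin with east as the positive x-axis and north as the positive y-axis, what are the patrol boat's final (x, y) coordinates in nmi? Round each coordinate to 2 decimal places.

Leg 1 (338°, 10.9 nmi): east 10.9 sin 338° = -4.08, north 10.9 cos 338° = 10.11
Summing: -4.08 nmi east, 10.11 nmi north → (-4.08, 10.11).

(-4.08, 10.11)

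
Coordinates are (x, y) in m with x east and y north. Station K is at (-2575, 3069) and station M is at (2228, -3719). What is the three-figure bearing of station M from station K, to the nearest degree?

145°

Δeast = 2228 − -2575 = 4803.00; Δnorth = -3719 − 3069 = -6788.00.
Bearing = atan2(Δeast, Δnorth) mod 360° = 144.72° ≈ 145°.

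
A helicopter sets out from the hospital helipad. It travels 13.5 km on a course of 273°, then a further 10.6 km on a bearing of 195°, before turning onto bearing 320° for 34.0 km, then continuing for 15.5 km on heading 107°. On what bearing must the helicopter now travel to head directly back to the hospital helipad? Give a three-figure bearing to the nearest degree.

117°

Leg 1 (273°, 13.5 km): east 13.5 sin 273° = -13.48, north 13.5 cos 273° = 0.71
Leg 2 (195°, 10.6 km): east 10.6 sin 195° = -2.74, north 10.6 cos 195° = -10.24
Leg 3 (320°, 34.0 km): east 34.0 sin 320° = -21.85, north 34.0 cos 320° = 26.05
Leg 4 (107°, 15.5 km): east 15.5 sin 107° = 14.82, north 15.5 cos 107° = -4.53
Net displacement: -23.26 east, 11.98 north. Direction back to start is (23.26, -11.98): bearing = atan2(23.26, -11.98) mod 360° = 117.26° ≈ 117°.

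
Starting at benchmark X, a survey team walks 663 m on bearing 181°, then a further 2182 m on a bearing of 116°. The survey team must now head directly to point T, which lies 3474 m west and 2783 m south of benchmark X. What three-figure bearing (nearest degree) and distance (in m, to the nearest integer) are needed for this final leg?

Leg 1 (181°, 663 m): east 663 sin 181° = -11.57, north 663 cos 181° = -662.90
Leg 2 (116°, 2182 m): east 2182 sin 116° = 1961.17, north 2182 cos 116° = -956.53
Current position: (1949.60, -1619.42). Target: (-3474, -2783). Remaining: Δeast = -5423.60, Δnorth = -1163.58.
Bearing = atan2(-5423.60, -1163.58) mod 360° = 257.89°; distance = √((-5423.60)² + (-1163.58)²) = 5547.010 m.

258°, 5547 m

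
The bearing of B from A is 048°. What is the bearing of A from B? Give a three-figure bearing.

Back-bearing = 048° + 180° = 228°.

228°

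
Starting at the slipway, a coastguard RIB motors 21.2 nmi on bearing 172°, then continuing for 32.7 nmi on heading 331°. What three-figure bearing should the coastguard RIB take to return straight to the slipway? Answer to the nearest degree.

121°

Leg 1 (172°, 21.2 nmi): east 21.2 sin 172° = 2.95, north 21.2 cos 172° = -20.99
Leg 2 (331°, 32.7 nmi): east 32.7 sin 331° = -15.85, north 32.7 cos 331° = 28.60
Net displacement: -12.90 east, 7.61 north. Direction back to start is (12.90, -7.61): bearing = atan2(12.90, -7.61) mod 360° = 120.52° ≈ 121°.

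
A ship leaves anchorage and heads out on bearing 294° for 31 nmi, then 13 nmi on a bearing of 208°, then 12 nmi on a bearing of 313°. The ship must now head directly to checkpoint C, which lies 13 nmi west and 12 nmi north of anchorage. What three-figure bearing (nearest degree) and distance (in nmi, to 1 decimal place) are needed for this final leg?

Leg 1 (294°, 31 nmi): east 31 sin 294° = -28.32, north 31 cos 294° = 12.61
Leg 2 (208°, 13 nmi): east 13 sin 208° = -6.10, north 13 cos 208° = -11.48
Leg 3 (313°, 12 nmi): east 12 sin 313° = -8.78, north 12 cos 313° = 8.18
Current position: (-43.20, 9.31). Target: (-13, 12). Remaining: Δeast = 30.20, Δnorth = 2.69.
Bearing = atan2(30.20, 2.69) mod 360° = 84.92°; distance = √((30.20)² + (2.69)²) = 30.318 nmi.

085°, 30.3 nmi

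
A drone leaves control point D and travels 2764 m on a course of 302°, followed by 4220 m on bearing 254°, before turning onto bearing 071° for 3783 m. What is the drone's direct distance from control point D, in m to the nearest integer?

3213 m

Leg 1 (302°, 2764 m): east 2764 sin 302° = -2344.00, north 2764 cos 302° = 1464.70
Leg 2 (254°, 4220 m): east 4220 sin 254° = -4056.52, north 4220 cos 254° = -1163.19
Leg 3 (071°, 3783 m): east 3783 sin 71° = 3576.90, north 3783 cos 71° = 1231.62
Net: -2823.63 east, 1533.13 north. Distance = √((-2823.63)² + (1533.13)²) = 3213.004 m.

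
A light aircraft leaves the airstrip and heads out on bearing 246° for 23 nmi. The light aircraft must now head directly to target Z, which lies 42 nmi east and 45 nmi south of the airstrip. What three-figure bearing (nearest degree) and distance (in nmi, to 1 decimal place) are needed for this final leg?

119°, 72.4 nmi

Leg 1 (246°, 23 nmi): east 23 sin 246° = -21.01, north 23 cos 246° = -9.35
Current position: (-21.01, -9.35). Target: (42, -45). Remaining: Δeast = 63.01, Δnorth = -35.65.
Bearing = atan2(63.01, -35.65) mod 360° = 119.50°; distance = √((63.01)² + (-35.65)²) = 72.395 nmi.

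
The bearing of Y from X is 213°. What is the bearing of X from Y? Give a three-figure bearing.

Back-bearing = 213° − 180° = 033°.

033°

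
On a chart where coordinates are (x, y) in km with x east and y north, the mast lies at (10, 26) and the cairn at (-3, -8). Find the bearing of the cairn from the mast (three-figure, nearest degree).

Δeast = -3 − 10 = -13.00; Δnorth = -8 − 26 = -34.00.
Bearing = atan2(Δeast, Δnorth) mod 360° = 200.92° ≈ 201°.

201°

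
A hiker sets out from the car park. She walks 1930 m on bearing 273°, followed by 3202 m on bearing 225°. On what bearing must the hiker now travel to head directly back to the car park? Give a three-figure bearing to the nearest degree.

Leg 1 (273°, 1930 m): east 1930 sin 273° = -1927.36, north 1930 cos 273° = 101.01
Leg 2 (225°, 3202 m): east 3202 sin 225° = -2264.16, north 3202 cos 225° = -2264.16
Net displacement: -4191.51 east, -2163.15 north. Direction back to start is (4191.51, 2163.15): bearing = atan2(4191.51, 2163.15) mod 360° = 62.70° ≈ 063°.

063°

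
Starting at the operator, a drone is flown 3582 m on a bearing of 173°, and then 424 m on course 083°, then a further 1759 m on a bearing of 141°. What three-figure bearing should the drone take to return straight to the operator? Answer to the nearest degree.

338°

Leg 1 (173°, 3582 m): east 3582 sin 173° = 436.54, north 3582 cos 173° = -3555.30
Leg 2 (083°, 424 m): east 424 sin 83° = 420.84, north 424 cos 83° = 51.67
Leg 3 (141°, 1759 m): east 1759 sin 141° = 1106.97, north 1759 cos 141° = -1367.00
Net displacement: 1964.35 east, -4870.63 north. Direction back to start is (-1964.35, 4870.63): bearing = atan2(-1964.35, 4870.63) mod 360° = 338.04° ≈ 338°.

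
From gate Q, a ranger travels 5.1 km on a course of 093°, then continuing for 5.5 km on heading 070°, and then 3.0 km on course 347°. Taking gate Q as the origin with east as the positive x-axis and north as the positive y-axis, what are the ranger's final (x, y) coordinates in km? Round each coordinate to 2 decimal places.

Leg 1 (093°, 5.1 km): east 5.1 sin 93° = 5.09, north 5.1 cos 93° = -0.27
Leg 2 (070°, 5.5 km): east 5.5 sin 70° = 5.17, north 5.5 cos 70° = 1.88
Leg 3 (347°, 3.0 km): east 3.0 sin 347° = -0.67, north 3.0 cos 347° = 2.92
Summing: 9.59 km east, 4.54 km north → (9.59, 4.54).

(9.59, 4.54)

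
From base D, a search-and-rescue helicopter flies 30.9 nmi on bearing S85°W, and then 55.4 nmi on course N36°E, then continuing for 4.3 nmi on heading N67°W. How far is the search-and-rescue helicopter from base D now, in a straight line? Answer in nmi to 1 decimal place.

43.9 nmi

Leg 1 (S85°W, 30.9 nmi): east 30.9 sin 265° = -30.78, north 30.9 cos 265° = -2.69
Leg 2 (N36°E, 55.4 nmi): east 55.4 sin 36° = 32.56, north 55.4 cos 36° = 44.82
Leg 3 (N67°W, 4.3 nmi): east 4.3 sin 293° = -3.96, north 4.3 cos 293° = 1.68
Net: -2.18 east, 43.81 north. Distance = √((-2.18)² + (43.81)²) = 43.861 nmi.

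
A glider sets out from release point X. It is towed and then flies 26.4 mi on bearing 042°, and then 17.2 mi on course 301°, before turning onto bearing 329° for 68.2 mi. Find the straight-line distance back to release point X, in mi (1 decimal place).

92.7 mi

Leg 1 (042°, 26.4 mi): east 26.4 sin 42° = 17.67, north 26.4 cos 42° = 19.62
Leg 2 (301°, 17.2 mi): east 17.2 sin 301° = -14.74, north 17.2 cos 301° = 8.86
Leg 3 (329°, 68.2 mi): east 68.2 sin 329° = -35.13, north 68.2 cos 329° = 58.46
Net: -32.20 east, 86.94 north. Distance = √((-32.20)² + (86.94)²) = 92.709 mi.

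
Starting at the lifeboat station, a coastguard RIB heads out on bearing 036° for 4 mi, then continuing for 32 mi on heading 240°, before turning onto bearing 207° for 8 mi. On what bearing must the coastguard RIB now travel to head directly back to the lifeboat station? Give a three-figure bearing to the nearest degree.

056°

Leg 1 (036°, 4 mi): east 4 sin 36° = 2.35, north 4 cos 36° = 3.24
Leg 2 (240°, 32 mi): east 32 sin 240° = -27.71, north 32 cos 240° = -16.00
Leg 3 (207°, 8 mi): east 8 sin 207° = -3.63, north 8 cos 207° = -7.13
Net displacement: -28.99 east, -19.89 north. Direction back to start is (28.99, 19.89): bearing = atan2(28.99, 19.89) mod 360° = 55.55° ≈ 056°.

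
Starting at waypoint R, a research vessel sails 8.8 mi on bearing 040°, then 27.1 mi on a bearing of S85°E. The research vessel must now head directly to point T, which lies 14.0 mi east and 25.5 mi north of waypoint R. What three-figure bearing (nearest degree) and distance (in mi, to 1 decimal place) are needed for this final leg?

Leg 1 (040°, 8.8 mi): east 8.8 sin 40° = 5.66, north 8.8 cos 40° = 6.74
Leg 2 (S85°E, 27.1 mi): east 27.1 sin 95° = 27.00, north 27.1 cos 95° = -2.36
Current position: (32.65, 4.38). Target: (14.0, 25.5). Remaining: Δeast = -18.65, Δnorth = 21.12.
Bearing = atan2(-18.65, 21.12) mod 360° = 318.55°; distance = √((-18.65)² + (21.12)²) = 28.179 mi.

319°, 28.2 mi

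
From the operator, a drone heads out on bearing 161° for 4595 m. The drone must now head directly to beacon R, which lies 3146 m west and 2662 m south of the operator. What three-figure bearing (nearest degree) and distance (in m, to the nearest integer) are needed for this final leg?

290°, 4938 m

Leg 1 (161°, 4595 m): east 4595 sin 161° = 1495.99, north 4595 cos 161° = -4344.66
Current position: (1495.99, -4344.66). Target: (-3146, -2662). Remaining: Δeast = -4641.99, Δnorth = 1682.66.
Bearing = atan2(-4641.99, 1682.66) mod 360° = 289.92°; distance = √((-4641.99)² + (1682.66)²) = 4937.547 m.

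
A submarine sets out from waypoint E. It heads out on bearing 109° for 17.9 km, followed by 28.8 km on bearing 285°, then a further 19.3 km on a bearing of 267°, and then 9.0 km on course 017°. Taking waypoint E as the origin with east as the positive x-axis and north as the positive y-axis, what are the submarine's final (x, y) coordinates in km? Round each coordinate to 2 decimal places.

(-27.54, 9.22)

Leg 1 (109°, 17.9 km): east 17.9 sin 109° = 16.92, north 17.9 cos 109° = -5.83
Leg 2 (285°, 28.8 km): east 28.8 sin 285° = -27.82, north 28.8 cos 285° = 7.45
Leg 3 (267°, 19.3 km): east 19.3 sin 267° = -19.27, north 19.3 cos 267° = -1.01
Leg 4 (017°, 9.0 km): east 9.0 sin 17° = 2.63, north 9.0 cos 17° = 8.61
Summing: -27.54 km east, 9.22 km north → (-27.54, 9.22).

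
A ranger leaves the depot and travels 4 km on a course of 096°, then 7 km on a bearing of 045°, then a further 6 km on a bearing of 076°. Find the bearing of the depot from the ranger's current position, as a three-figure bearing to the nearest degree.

248°

Leg 1 (096°, 4 km): east 4 sin 96° = 3.98, north 4 cos 96° = -0.42
Leg 2 (045°, 7 km): east 7 sin 45° = 4.95, north 7 cos 45° = 4.95
Leg 3 (076°, 6 km): east 6 sin 76° = 5.82, north 6 cos 76° = 1.45
Net displacement: 14.75 east, 5.98 north. Direction back to start is (-14.75, -5.98): bearing = atan2(-14.75, -5.98) mod 360° = 247.92° ≈ 248°.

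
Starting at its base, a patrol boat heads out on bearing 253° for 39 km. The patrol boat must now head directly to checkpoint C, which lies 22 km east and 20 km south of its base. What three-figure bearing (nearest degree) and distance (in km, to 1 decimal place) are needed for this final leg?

098°, 59.9 km

Leg 1 (253°, 39 km): east 39 sin 253° = -37.30, north 39 cos 253° = -11.40
Current position: (-37.30, -11.40). Target: (22, -20). Remaining: Δeast = 59.30, Δnorth = -8.60.
Bearing = atan2(59.30, -8.60) mod 360° = 98.25°; distance = √((59.30)² + (-8.60)²) = 59.916 km.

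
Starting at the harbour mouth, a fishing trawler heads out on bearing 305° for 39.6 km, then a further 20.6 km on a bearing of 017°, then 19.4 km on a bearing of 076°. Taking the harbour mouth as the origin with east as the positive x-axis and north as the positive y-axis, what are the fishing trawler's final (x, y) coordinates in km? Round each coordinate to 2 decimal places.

Leg 1 (305°, 39.6 km): east 39.6 sin 305° = -32.44, north 39.6 cos 305° = 22.71
Leg 2 (017°, 20.6 km): east 20.6 sin 17° = 6.02, north 20.6 cos 17° = 19.70
Leg 3 (076°, 19.4 km): east 19.4 sin 76° = 18.82, north 19.4 cos 76° = 4.69
Summing: -7.59 km east, 47.11 km north → (-7.59, 47.11).

(-7.59, 47.11)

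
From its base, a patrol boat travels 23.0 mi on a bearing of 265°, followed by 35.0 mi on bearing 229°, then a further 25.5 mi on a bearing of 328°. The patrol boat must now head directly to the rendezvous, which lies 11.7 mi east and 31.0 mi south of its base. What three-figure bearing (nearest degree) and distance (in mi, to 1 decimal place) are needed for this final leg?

Leg 1 (265°, 23.0 mi): east 23.0 sin 265° = -22.91, north 23.0 cos 265° = -2.00
Leg 2 (229°, 35.0 mi): east 35.0 sin 229° = -26.41, north 35.0 cos 229° = -22.96
Leg 3 (328°, 25.5 mi): east 25.5 sin 328° = -13.51, north 25.5 cos 328° = 21.63
Current position: (-62.84, -3.34). Target: (11.7, -31.0). Remaining: Δeast = 74.54, Δnorth = -27.66.
Bearing = atan2(74.54, -27.66) mod 360° = 110.36°; distance = √((74.54)² + (-27.66)²) = 79.506 mi.

110°, 79.5 mi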